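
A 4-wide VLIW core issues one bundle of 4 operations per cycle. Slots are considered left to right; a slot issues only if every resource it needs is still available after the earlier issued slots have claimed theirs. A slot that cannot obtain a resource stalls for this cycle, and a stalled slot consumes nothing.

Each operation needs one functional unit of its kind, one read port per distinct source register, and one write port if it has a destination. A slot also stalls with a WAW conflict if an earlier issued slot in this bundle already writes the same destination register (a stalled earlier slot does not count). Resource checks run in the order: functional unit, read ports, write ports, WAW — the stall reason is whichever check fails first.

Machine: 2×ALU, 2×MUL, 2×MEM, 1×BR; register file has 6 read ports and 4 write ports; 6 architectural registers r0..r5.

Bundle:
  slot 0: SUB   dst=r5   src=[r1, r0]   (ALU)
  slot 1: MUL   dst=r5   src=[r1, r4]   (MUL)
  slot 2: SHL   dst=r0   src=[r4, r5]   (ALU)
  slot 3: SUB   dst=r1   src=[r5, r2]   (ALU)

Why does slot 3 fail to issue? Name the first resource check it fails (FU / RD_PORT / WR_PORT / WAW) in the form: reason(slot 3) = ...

reason(slot 3) = FU

  0. ALU→r5 ⇒ go  {1A/2Mu/2Ld/1B | 4r 3w}
  1. MUL→r5 ⇒ no(WAW)  {1A/2Mu/2Ld/1B | 4r 3w}
  2. ALU→r0 ⇒ go  {0A/2Mu/2Ld/1B | 2r 2w}
  3. ALU→r1 ⇒ no(FU)  {0A/2Mu/2Ld/1B | 2r 2w}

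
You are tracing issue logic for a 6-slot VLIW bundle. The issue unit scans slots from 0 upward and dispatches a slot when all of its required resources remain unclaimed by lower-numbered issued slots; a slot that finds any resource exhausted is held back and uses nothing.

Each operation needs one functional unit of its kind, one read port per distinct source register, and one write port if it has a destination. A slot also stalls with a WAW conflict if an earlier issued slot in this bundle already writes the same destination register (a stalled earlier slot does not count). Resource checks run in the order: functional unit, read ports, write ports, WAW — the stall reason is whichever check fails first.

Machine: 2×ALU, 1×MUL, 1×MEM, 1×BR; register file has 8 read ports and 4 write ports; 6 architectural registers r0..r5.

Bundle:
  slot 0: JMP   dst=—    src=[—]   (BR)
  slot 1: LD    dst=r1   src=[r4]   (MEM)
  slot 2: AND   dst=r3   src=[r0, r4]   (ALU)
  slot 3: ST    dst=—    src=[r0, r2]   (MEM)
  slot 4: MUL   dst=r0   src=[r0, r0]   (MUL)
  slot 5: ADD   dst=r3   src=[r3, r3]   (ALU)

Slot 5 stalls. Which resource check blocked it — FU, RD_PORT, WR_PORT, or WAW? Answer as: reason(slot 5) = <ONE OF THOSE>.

  0. BR ⇒ go  {2A/1Mu/1Ld/0B | 8r 4w}
  1. MEM→r1 ⇒ go  {2A/1Mu/0Ld/0B | 7r 3w}
  2. ALU→r3 ⇒ go  {1A/1Mu/0Ld/0B | 5r 2w}
  3. MEM ⇒ no(FU)  {1A/1Mu/0Ld/0B | 5r 2w}
  4. MUL→r0 ⇒ go  {1A/0Mu/0Ld/0B | 4r 1w}
  5. ALU→r3 ⇒ no(WAW)  {1A/0Mu/0Ld/0B | 4r 1w}

reason(slot 5) = WAW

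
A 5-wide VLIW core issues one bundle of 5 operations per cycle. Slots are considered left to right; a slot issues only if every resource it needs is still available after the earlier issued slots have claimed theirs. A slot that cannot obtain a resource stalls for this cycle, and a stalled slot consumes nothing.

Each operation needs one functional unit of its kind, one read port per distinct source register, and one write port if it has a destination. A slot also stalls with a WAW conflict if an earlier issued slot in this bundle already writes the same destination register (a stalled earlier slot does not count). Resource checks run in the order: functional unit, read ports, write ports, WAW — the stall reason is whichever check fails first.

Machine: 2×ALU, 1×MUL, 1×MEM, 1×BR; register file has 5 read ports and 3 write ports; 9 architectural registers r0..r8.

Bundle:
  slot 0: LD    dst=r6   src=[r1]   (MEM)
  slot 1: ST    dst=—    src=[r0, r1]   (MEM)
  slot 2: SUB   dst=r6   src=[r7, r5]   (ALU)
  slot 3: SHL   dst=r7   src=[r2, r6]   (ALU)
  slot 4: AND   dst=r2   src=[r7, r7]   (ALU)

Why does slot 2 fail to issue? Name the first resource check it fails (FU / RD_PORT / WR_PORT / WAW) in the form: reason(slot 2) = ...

(0) want 1×MEM +1rd +1wr — yes → AL2|MU1|ME0|BR1|rd4|wr2
(1) want 1×MEM +2rd +0wr — FU → AL2|MU1|ME0|BR1|rd4|wr2
(2) want 1×ALU +2rd +1wr — WAW → AL2|MU1|ME0|BR1|rd4|wr2
(3) want 1×ALU +2rd +1wr — yes → AL1|MU1|ME0|BR1|rd2|wr1
(4) want 1×ALU +1rd +1wr — yes → AL0|MU1|ME0|BR1|rd1|wr0

reason(slot 2) = WAW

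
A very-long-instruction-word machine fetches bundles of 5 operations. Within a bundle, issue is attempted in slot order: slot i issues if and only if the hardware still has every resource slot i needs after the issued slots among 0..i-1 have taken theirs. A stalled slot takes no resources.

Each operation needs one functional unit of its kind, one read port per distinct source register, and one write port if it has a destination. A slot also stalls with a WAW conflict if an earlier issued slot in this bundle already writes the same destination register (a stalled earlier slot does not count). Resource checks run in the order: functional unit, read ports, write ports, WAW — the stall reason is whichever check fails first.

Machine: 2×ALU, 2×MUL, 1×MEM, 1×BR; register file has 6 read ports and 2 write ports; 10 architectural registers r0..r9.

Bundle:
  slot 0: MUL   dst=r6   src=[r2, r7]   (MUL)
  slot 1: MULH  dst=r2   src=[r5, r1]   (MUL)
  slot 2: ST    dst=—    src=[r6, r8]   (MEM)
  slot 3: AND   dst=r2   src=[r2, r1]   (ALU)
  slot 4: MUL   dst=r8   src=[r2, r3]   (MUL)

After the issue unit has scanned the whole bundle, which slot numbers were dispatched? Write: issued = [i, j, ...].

  0. MUL→r6 ⇒ go  {2A/1Mu/1Ld/1B | 4r 1w}
  1. MUL→r2 ⇒ go  {2A/0Mu/1Ld/1B | 2r 0w}
  2. MEM ⇒ go  {2A/0Mu/0Ld/1B | 0r 0w}
  3. ALU→r2 ⇒ no(RD_PORT)  {2A/0Mu/0Ld/1B | 0r 0w}
  4. MUL→r8 ⇒ no(FU)  {2A/0Mu/0Ld/1B | 0r 0w}

issued = [0, 1, 2]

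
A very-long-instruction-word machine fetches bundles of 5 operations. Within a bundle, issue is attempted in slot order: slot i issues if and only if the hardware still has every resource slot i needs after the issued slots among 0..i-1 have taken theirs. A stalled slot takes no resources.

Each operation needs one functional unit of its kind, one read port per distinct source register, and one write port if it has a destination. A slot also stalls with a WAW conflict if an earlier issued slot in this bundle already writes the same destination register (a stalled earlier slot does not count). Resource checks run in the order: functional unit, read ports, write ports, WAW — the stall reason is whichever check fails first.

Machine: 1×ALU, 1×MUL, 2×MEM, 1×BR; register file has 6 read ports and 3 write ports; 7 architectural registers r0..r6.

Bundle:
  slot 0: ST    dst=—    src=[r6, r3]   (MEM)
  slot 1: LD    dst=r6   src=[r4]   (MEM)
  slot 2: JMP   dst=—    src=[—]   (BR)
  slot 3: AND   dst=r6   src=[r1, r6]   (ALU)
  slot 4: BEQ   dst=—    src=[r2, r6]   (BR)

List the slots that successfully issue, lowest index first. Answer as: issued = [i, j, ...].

  0. MEM ⇒ go  {1A/1Mu/1Ld/1B | 4r 3w}
  1. MEM→r6 ⇒ go  {1A/1Mu/0Ld/1B | 3r 2w}
  2. BR ⇒ go  {1A/1Mu/0Ld/0B | 3r 2w}
  3. ALU→r6 ⇒ no(WAW)  {1A/1Mu/0Ld/0B | 3r 2w}
  4. BR ⇒ no(FU)  {1A/1Mu/0Ld/0B | 3r 2w}

issued = [0, 1, 2]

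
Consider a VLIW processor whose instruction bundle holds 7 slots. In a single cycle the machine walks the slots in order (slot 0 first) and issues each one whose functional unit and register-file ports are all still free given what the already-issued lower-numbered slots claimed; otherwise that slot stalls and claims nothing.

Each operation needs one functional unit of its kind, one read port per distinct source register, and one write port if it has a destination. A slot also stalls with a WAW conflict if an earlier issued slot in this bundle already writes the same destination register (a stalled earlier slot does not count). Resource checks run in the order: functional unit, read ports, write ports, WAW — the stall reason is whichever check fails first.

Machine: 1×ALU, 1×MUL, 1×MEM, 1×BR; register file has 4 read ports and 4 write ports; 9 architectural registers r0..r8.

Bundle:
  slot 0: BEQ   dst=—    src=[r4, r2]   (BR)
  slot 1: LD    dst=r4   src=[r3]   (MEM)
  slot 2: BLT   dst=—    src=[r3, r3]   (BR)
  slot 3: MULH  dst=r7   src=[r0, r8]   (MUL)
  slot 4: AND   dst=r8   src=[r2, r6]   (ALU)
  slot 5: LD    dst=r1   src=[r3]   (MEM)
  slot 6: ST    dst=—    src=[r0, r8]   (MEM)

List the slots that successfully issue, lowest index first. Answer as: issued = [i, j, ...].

issued = [0, 1]

slot 0 (BR): ISSUE — free A1,Mu1,Ld1,B0 rp2 wp4
slot 1 (MEM): ISSUE — free A1,Mu1,Ld0,B0 rp1 wp3
slot 2 (BR): stall FU — free A1,Mu1,Ld0,B0 rp1 wp3
slot 3 (MUL): stall RD_PORT — free A1,Mu1,Ld0,B0 rp1 wp3
slot 4 (ALU): stall RD_PORT — free A1,Mu1,Ld0,B0 rp1 wp3
slot 5 (MEM): stall FU — free A1,Mu1,Ld0,B0 rp1 wp3
slot 6 (MEM): stall FU — free A1,Mu1,Ld0,B0 rp1 wp3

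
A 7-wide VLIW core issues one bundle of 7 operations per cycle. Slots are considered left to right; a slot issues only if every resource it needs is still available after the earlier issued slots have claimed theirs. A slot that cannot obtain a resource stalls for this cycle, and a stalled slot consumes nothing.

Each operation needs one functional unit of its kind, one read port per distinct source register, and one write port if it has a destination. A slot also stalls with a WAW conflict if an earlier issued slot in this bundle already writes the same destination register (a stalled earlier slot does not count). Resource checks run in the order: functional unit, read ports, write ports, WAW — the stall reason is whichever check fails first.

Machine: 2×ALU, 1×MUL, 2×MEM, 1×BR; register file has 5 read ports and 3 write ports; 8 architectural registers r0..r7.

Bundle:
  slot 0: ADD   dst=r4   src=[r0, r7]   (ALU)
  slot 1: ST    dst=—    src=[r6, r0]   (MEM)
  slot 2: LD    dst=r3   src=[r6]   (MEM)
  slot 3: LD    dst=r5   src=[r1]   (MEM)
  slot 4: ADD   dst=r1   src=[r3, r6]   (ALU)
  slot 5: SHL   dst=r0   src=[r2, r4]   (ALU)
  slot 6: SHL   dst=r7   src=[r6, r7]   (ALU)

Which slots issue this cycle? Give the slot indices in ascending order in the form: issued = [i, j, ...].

slot 0 (ALU): ISSUE — free A1,Mu1,Ld2,B1 rp3 wp2
slot 1 (MEM): ISSUE — free A1,Mu1,Ld1,B1 rp1 wp2
slot 2 (MEM): ISSUE — free A1,Mu1,Ld0,B1 rp0 wp1
slot 3 (MEM): stall FU — free A1,Mu1,Ld0,B1 rp0 wp1
slot 4 (ALU): stall RD_PORT — free A1,Mu1,Ld0,B1 rp0 wp1
slot 5 (ALU): stall RD_PORT — free A1,Mu1,Ld0,B1 rp0 wp1
slot 6 (ALU): stall RD_PORT — free A1,Mu1,Ld0,B1 rp0 wp1

issued = [0, 1, 2]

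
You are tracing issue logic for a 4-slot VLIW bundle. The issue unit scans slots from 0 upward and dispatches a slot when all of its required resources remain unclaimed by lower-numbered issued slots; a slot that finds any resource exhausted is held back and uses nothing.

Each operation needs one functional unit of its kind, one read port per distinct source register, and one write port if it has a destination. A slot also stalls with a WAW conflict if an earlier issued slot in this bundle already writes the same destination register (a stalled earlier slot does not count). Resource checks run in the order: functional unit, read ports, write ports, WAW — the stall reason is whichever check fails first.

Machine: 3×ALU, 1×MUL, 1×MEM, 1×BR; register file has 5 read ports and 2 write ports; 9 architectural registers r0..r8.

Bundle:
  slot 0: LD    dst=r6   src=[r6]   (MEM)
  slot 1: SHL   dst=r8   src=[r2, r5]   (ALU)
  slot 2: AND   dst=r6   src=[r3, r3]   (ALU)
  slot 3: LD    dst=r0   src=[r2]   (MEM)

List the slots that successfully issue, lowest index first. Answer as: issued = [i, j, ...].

issued = [0, 1]

slot 0 (MEM): ISSUE — free A3,Mu1,Ld0,B1 rp4 wp1
slot 1 (ALU): ISSUE — free A2,Mu1,Ld0,B1 rp2 wp0
slot 2 (ALU): stall WR_PORT — free A2,Mu1,Ld0,B1 rp2 wp0
slot 3 (MEM): stall FU — free A2,Mu1,Ld0,B1 rp2 wp0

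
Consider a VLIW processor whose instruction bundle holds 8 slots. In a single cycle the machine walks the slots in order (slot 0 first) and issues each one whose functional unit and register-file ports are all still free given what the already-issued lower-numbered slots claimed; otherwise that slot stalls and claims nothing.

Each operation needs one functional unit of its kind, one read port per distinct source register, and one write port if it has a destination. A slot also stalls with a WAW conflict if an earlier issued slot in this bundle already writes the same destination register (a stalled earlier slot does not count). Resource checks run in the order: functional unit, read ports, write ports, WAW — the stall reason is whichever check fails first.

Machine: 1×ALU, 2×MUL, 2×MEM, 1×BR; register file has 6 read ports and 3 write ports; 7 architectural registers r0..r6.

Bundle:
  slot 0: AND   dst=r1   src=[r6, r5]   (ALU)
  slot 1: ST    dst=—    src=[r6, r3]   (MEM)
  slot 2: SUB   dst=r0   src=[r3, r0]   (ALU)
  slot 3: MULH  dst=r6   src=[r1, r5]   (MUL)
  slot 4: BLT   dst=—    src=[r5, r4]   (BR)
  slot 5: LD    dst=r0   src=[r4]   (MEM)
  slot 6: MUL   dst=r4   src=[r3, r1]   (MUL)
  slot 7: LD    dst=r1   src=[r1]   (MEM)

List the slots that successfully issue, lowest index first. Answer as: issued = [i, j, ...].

  0. ALU→r1 ⇒ go  {0A/2Mu/2Ld/1B | 4r 2w}
  1. MEM ⇒ go  {0A/2Mu/1Ld/1B | 2r 2w}
  2. ALU→r0 ⇒ no(FU)  {0A/2Mu/1Ld/1B | 2r 2w}
  3. MUL→r6 ⇒ go  {0A/1Mu/1Ld/1B | 0r 1w}
  4. BR ⇒ no(RD_PORT)  {0A/1Mu/1Ld/1B | 0r 1w}
  5. MEM→r0 ⇒ no(RD_PORT)  {0A/1Mu/1Ld/1B | 0r 1w}
  6. MUL→r4 ⇒ no(RD_PORT)  {0A/1Mu/1Ld/1B | 0r 1w}
  7. MEM→r1 ⇒ no(RD_PORT)  {0A/1Mu/1Ld/1B | 0r 1w}

issued = [0, 1, 3]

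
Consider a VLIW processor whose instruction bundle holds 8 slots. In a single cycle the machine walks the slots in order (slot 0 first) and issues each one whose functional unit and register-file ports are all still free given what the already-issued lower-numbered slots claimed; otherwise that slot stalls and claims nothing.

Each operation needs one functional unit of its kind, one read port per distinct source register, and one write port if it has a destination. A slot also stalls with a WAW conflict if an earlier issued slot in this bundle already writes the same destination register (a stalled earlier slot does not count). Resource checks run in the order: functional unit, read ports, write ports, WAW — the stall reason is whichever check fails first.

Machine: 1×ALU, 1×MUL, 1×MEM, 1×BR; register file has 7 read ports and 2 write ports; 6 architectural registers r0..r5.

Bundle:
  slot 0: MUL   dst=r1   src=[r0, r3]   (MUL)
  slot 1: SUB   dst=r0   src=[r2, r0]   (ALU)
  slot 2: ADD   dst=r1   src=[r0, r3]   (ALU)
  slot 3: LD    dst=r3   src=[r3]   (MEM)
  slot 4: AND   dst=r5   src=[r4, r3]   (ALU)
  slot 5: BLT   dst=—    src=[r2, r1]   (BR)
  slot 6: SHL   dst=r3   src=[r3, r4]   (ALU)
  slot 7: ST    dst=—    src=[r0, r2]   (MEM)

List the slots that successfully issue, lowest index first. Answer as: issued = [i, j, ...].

issued = [0, 1, 5]

slot 0 (MUL): ISSUE — free A1,Mu0,Ld1,B1 rp5 wp1
slot 1 (ALU): ISSUE — free A0,Mu0,Ld1,B1 rp3 wp0
slot 2 (ALU): stall FU — free A0,Mu0,Ld1,B1 rp3 wp0
slot 3 (MEM): stall WR_PORT — free A0,Mu0,Ld1,B1 rp3 wp0
slot 4 (ALU): stall FU — free A0,Mu0,Ld1,B1 rp3 wp0
slot 5 (BR): ISSUE — free A0,Mu0,Ld1,B0 rp1 wp0
slot 6 (ALU): stall FU — free A0,Mu0,Ld1,B0 rp1 wp0
slot 7 (MEM): stall RD_PORT — free A0,Mu0,Ld1,B0 rp1 wp0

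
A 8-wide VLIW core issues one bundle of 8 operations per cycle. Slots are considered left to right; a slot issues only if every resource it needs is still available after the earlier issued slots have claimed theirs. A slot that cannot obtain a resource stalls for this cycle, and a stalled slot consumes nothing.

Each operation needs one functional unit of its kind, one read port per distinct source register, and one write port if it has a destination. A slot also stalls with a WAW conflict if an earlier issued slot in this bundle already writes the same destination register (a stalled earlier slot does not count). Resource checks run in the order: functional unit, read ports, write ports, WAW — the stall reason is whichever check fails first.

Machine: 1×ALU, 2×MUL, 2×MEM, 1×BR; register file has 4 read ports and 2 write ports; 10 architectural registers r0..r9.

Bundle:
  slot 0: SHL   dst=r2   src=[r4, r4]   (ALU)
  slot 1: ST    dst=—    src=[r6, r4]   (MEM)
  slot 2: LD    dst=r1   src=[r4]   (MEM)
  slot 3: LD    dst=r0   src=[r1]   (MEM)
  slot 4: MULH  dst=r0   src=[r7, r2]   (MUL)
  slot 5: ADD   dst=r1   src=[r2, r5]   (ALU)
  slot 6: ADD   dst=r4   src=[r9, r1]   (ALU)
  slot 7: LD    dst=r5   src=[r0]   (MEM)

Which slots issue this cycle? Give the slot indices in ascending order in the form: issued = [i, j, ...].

[0] ALU needs rd=1 wr=1: ok; after: ALU=0 MUL=2 MEM=2 BR=1, R=3, W=1
[1] MEM needs rd=2 wr=0: ok; after: ALU=0 MUL=2 MEM=1 BR=1, R=1, W=1
[2] MEM needs rd=1 wr=1: ok; after: ALU=0 MUL=2 MEM=0 BR=1, R=0, W=0
[3] MEM needs rd=1 wr=1: FU; after: ALU=0 MUL=2 MEM=0 BR=1, R=0, W=0
[4] MUL needs rd=2 wr=1: RD_PORT; after: ALU=0 MUL=2 MEM=0 BR=1, R=0, W=0
[5] ALU needs rd=2 wr=1: FU; after: ALU=0 MUL=2 MEM=0 BR=1, R=0, W=0
[6] ALU needs rd=2 wr=1: FU; after: ALU=0 MUL=2 MEM=0 BR=1, R=0, W=0
[7] MEM needs rd=1 wr=1: FU; after: ALU=0 MUL=2 MEM=0 BR=1, R=0, W=0

issued = [0, 1, 2]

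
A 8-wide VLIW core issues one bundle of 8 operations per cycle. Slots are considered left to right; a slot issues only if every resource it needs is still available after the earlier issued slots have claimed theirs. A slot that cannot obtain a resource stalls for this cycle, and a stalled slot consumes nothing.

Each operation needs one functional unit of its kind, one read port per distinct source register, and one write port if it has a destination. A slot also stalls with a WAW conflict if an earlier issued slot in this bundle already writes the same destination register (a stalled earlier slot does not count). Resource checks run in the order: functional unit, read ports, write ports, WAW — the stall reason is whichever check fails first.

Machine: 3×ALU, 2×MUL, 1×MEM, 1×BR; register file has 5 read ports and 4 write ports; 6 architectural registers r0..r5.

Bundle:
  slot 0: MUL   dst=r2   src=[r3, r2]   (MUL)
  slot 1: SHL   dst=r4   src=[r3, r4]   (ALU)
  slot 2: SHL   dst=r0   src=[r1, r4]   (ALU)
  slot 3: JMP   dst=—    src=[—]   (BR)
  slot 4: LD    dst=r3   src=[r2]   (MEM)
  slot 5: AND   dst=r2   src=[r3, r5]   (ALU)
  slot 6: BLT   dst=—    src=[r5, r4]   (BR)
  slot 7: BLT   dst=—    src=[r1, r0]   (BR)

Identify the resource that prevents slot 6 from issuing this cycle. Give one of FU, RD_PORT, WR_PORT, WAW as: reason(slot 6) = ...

  0. MUL→r2 ⇒ go  {3A/1Mu/1Ld/1B | 3r 3w}
  1. ALU→r4 ⇒ go  {2A/1Mu/1Ld/1B | 1r 2w}
  2. ALU→r0 ⇒ no(RD_PORT)  {2A/1Mu/1Ld/1B | 1r 2w}
  3. BR ⇒ go  {2A/1Mu/1Ld/0B | 1r 2w}
  4. MEM→r3 ⇒ go  {2A/1Mu/0Ld/0B | 0r 1w}
  5. ALU→r2 ⇒ no(RD_PORT)  {2A/1Mu/0Ld/0B | 0r 1w}
  6. BR ⇒ no(FU)  {2A/1Mu/0Ld/0B | 0r 1w}
  7. BR ⇒ no(FU)  {2A/1Mu/0Ld/0B | 0r 1w}

reason(slot 6) = FU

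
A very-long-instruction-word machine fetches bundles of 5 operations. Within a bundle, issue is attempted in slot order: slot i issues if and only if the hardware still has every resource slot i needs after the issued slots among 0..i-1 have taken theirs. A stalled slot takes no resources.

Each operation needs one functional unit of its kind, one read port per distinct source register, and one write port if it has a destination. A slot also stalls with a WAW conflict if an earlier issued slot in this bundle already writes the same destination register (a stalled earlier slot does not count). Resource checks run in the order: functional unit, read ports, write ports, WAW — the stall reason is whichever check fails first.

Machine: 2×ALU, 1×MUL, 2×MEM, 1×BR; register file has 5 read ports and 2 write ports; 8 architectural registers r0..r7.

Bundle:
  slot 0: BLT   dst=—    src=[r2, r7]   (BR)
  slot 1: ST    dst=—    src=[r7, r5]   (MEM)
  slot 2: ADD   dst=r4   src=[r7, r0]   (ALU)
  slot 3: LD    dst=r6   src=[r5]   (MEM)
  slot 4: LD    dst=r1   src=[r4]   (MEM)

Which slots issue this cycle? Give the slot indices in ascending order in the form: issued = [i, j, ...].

issued = [0, 1, 3]

#0 BR src=r2,r7 dispatched  <A:2 Mu:1 Ld:2 B:0 rd:3 wr:2>
#1 MEM src=r7,r5 dispatched  <A:2 Mu:1 Ld:1 B:0 rd:1 wr:2>
#2 ALU src=r7,r0 held:RD_PORT  <A:2 Mu:1 Ld:1 B:0 rd:1 wr:2>
#3 MEM src=r5 dispatched  <A:2 Mu:1 Ld:0 B:0 rd:0 wr:1>
#4 MEM src=r4 held:FU  <A:2 Mu:1 Ld:0 B:0 rd:0 wr:1>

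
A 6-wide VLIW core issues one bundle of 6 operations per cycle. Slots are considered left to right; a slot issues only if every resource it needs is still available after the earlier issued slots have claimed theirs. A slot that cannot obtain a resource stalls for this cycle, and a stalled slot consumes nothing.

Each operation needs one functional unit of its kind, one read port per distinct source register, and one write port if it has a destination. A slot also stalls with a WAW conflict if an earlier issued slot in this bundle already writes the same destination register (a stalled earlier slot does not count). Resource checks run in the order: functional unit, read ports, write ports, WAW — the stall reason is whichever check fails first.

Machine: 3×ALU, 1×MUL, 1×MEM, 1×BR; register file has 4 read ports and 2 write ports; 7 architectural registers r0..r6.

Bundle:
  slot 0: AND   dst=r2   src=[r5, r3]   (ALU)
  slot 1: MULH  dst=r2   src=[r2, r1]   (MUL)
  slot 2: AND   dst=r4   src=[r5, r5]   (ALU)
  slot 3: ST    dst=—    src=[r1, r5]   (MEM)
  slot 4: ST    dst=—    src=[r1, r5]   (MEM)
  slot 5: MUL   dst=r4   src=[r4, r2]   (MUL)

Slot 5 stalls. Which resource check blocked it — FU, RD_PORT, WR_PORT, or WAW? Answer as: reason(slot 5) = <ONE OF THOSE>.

reason(slot 5) = RD_PORT

slot 0 (ALU): ISSUE — free A2,Mu1,Ld1,B1 rp2 wp1
slot 1 (MUL): stall WAW — free A2,Mu1,Ld1,B1 rp2 wp1
slot 2 (ALU): ISSUE — free A1,Mu1,Ld1,B1 rp1 wp0
slot 3 (MEM): stall RD_PORT — free A1,Mu1,Ld1,B1 rp1 wp0
slot 4 (MEM): stall RD_PORT — free A1,Mu1,Ld1,B1 rp1 wp0
slot 5 (MUL): stall RD_PORT — free A1,Mu1,Ld1,B1 rp1 wp0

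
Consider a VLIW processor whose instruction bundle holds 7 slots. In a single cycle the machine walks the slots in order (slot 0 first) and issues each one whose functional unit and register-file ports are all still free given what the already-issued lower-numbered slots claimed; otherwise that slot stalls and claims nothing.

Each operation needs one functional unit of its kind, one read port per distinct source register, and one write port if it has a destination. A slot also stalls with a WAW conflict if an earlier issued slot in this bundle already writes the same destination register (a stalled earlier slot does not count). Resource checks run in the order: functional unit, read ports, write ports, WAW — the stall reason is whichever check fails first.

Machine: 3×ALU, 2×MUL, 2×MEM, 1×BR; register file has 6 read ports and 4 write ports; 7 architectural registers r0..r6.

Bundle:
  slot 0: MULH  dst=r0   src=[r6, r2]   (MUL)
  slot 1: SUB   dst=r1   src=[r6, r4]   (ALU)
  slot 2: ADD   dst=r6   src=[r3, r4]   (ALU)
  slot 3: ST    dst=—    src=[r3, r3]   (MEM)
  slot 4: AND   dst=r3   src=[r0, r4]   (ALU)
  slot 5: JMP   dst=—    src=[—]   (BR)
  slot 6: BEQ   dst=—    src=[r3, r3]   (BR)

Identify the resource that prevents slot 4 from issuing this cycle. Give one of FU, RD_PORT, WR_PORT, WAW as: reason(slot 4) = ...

reason(slot 4) = RD_PORT

  0. MUL→r0 ⇒ go  {3A/1Mu/2Ld/1B | 4r 3w}
  1. ALU→r1 ⇒ go  {2A/1Mu/2Ld/1B | 2r 2w}
  2. ALU→r6 ⇒ go  {1A/1Mu/2Ld/1B | 0r 1w}
  3. MEM ⇒ no(RD_PORT)  {1A/1Mu/2Ld/1B | 0r 1w}
  4. ALU→r3 ⇒ no(RD_PORT)  {1A/1Mu/2Ld/1B | 0r 1w}
  5. BR ⇒ go  {1A/1Mu/2Ld/0B | 0r 1w}
  6. BR ⇒ no(FU)  {1A/1Mu/2Ld/0B | 0r 1w}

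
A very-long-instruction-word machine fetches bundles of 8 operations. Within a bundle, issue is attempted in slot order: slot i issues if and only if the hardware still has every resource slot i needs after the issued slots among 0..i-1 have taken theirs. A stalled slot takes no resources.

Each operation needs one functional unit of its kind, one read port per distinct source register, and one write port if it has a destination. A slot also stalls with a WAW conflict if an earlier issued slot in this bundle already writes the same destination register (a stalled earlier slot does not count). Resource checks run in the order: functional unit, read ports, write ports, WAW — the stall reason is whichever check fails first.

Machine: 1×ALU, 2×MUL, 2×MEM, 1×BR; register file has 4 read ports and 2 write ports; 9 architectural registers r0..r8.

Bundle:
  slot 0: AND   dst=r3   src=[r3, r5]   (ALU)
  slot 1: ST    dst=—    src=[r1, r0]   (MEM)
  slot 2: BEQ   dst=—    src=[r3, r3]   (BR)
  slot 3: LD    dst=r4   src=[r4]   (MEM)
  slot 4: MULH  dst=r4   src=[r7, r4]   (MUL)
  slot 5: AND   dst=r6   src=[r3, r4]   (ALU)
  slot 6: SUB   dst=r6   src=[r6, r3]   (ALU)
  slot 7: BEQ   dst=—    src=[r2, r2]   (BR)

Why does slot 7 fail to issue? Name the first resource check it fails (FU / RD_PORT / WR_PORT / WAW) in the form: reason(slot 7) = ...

(0) want 1×ALU +2rd +1wr — yes → AL0|MU2|ME2|BR1|rd2|wr1
(1) want 1×MEM +2rd +0wr — yes → AL0|MU2|ME1|BR1|rd0|wr1
(2) want 1×BR +1rd +0wr — RD_PORT → AL0|MU2|ME1|BR1|rd0|wr1
(3) want 1×MEM +1rd +1wr — RD_PORT → AL0|MU2|ME1|BR1|rd0|wr1
(4) want 1×MUL +2rd +1wr — RD_PORT → AL0|MU2|ME1|BR1|rd0|wr1
(5) want 1×ALU +2rd +1wr — FU → AL0|MU2|ME1|BR1|rd0|wr1
(6) want 1×ALU +2rd +1wr — FU → AL0|MU2|ME1|BR1|rd0|wr1
(7) want 1×BR +1rd +0wr — RD_PORT → AL0|MU2|ME1|BR1|rd0|wr1

reason(slot 7) = RD_PORT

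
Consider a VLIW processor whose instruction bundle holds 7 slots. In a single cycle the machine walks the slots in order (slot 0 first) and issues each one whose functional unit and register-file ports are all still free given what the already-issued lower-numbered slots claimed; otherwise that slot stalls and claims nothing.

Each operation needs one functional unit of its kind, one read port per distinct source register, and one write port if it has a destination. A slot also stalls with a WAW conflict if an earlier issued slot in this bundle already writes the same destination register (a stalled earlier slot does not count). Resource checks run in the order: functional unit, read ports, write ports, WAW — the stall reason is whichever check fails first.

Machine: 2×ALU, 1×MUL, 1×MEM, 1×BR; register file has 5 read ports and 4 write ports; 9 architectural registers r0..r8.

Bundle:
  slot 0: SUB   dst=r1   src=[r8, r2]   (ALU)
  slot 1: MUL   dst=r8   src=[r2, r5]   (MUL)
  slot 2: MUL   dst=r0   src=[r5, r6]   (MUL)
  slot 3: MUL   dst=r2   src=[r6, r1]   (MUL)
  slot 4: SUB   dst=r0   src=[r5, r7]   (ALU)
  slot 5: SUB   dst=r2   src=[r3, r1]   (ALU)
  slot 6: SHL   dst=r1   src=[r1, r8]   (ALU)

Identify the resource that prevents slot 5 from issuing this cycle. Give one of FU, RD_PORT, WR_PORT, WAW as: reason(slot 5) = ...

slot 0 (ALU): ISSUE — free A1,Mu1,Ld1,B1 rp3 wp3
slot 1 (MUL): ISSUE — free A1,Mu0,Ld1,B1 rp1 wp2
slot 2 (MUL): stall FU — free A1,Mu0,Ld1,B1 rp1 wp2
slot 3 (MUL): stall FU — free A1,Mu0,Ld1,B1 rp1 wp2
slot 4 (ALU): stall RD_PORT — free A1,Mu0,Ld1,B1 rp1 wp2
slot 5 (ALU): stall RD_PORT — free A1,Mu0,Ld1,B1 rp1 wp2
slot 6 (ALU): stall RD_PORT — free A1,Mu0,Ld1,B1 rp1 wp2

reason(slot 5) = RD_PORT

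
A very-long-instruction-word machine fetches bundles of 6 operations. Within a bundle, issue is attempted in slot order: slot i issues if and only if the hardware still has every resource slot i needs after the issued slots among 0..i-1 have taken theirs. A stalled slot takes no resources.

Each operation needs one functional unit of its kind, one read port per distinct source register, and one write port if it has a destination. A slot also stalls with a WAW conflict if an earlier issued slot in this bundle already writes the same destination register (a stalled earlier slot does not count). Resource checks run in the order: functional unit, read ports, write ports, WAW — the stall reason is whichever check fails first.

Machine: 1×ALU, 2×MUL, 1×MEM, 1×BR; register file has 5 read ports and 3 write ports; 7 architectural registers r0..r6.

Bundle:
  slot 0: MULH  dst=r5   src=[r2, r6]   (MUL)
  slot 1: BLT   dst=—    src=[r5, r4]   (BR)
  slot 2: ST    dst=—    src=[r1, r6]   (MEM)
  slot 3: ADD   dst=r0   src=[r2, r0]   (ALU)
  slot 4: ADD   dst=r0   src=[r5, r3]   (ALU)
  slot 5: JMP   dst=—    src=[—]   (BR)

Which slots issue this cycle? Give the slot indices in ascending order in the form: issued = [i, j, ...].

#0 MUL src=r2,r6 dispatched  <A:1 Mu:1 Ld:1 B:1 rd:3 wr:2>
#1 BR src=r5,r4 dispatched  <A:1 Mu:1 Ld:1 B:0 rd:1 wr:2>
#2 MEM src=r1,r6 held:RD_PORT  <A:1 Mu:1 Ld:1 B:0 rd:1 wr:2>
#3 ALU src=r2,r0 held:RD_PORT  <A:1 Mu:1 Ld:1 B:0 rd:1 wr:2>
#4 ALU src=r5,r3 held:RD_PORT  <A:1 Mu:1 Ld:1 B:0 rd:1 wr:2>
#5 BR src=- held:FU  <A:1 Mu:1 Ld:1 B:0 rd:1 wr:2>

issued = [0, 1]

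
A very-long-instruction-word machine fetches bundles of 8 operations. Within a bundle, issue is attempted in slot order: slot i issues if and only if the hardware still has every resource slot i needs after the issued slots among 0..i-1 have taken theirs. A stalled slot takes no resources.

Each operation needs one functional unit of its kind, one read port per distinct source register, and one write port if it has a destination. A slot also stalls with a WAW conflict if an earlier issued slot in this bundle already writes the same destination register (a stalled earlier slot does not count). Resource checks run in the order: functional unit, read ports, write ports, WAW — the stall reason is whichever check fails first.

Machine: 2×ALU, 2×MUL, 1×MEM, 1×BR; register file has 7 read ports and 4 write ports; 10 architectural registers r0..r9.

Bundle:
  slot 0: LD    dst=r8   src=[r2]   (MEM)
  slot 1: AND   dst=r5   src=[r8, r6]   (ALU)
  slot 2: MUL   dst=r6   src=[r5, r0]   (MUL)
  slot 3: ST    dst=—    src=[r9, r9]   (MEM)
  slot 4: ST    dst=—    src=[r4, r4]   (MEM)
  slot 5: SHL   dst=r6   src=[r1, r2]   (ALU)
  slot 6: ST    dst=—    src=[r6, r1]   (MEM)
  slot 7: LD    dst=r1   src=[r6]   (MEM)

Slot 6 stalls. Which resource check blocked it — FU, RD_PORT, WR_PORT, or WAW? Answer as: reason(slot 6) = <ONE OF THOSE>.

reason(slot 6) = FU

[0] MEM needs rd=1 wr=1: ok; after: ALU=2 MUL=2 MEM=0 BR=1, R=6, W=3
[1] ALU needs rd=2 wr=1: ok; after: ALU=1 MUL=2 MEM=0 BR=1, R=4, W=2
[2] MUL needs rd=2 wr=1: ok; after: ALU=1 MUL=1 MEM=0 BR=1, R=2, W=1
[3] MEM needs rd=1 wr=0: FU; after: ALU=1 MUL=1 MEM=0 BR=1, R=2, W=1
[4] MEM needs rd=1 wr=0: FU; after: ALU=1 MUL=1 MEM=0 BR=1, R=2, W=1
[5] ALU needs rd=2 wr=1: WAW; after: ALU=1 MUL=1 MEM=0 BR=1, R=2, W=1
[6] MEM needs rd=2 wr=0: FU; after: ALU=1 MUL=1 MEM=0 BR=1, R=2, W=1
[7] MEM needs rd=1 wr=1: FU; after: ALU=1 MUL=1 MEM=0 BR=1, R=2, W=1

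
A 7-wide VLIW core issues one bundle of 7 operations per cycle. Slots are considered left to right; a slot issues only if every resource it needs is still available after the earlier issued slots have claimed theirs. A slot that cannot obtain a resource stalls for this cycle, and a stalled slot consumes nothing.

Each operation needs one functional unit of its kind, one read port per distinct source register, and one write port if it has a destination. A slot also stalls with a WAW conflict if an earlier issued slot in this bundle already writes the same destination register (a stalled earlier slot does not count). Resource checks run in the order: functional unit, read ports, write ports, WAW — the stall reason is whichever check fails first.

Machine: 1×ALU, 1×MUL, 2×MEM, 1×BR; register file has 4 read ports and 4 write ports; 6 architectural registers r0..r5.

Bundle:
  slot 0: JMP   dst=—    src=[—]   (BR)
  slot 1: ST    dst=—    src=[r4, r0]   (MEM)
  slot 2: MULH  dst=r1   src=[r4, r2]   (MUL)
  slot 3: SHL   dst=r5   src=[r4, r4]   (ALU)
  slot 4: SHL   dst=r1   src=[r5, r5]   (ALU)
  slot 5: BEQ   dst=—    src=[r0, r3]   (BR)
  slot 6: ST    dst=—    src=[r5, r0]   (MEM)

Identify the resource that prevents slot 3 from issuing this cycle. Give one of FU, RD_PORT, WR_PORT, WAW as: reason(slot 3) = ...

[0] BR needs rd=0 wr=0: ok; after: ALU=1 MUL=1 MEM=2 BR=0, R=4, W=4
[1] MEM needs rd=2 wr=0: ok; after: ALU=1 MUL=1 MEM=1 BR=0, R=2, W=4
[2] MUL needs rd=2 wr=1: ok; after: ALU=1 MUL=0 MEM=1 BR=0, R=0, W=3
[3] ALU needs rd=1 wr=1: RD_PORT; after: ALU=1 MUL=0 MEM=1 BR=0, R=0, W=3
[4] ALU needs rd=1 wr=1: RD_PORT; after: ALU=1 MUL=0 MEM=1 BR=0, R=0, W=3
[5] BR needs rd=2 wr=0: FU; after: ALU=1 MUL=0 MEM=1 BR=0, R=0, W=3
[6] MEM needs rd=2 wr=0: RD_PORT; after: ALU=1 MUL=0 MEM=1 BR=0, R=0, W=3

reason(slot 3) = RD_PORT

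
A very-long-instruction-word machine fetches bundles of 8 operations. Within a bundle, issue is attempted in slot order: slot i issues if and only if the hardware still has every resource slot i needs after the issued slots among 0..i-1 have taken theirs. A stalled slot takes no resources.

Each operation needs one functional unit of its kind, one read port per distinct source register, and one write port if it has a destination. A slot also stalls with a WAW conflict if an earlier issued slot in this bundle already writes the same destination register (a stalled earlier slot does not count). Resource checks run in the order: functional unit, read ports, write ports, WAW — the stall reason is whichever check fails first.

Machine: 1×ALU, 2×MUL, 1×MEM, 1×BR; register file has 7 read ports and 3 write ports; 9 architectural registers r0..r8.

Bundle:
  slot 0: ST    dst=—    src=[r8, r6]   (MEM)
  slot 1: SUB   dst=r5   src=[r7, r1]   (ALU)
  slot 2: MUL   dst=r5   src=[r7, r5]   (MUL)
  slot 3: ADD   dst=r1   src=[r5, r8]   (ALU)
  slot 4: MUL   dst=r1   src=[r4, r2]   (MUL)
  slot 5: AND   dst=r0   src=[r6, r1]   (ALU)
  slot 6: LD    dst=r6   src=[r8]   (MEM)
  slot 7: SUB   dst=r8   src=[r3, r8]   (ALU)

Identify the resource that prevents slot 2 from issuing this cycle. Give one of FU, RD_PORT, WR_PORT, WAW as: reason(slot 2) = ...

#0 MEM src=r8,r6 dispatched  <A:1 Mu:2 Ld:0 B:1 rd:5 wr:3>
#1 ALU src=r7,r1 dispatched  <A:0 Mu:2 Ld:0 B:1 rd:3 wr:2>
#2 MUL src=r7,r5 held:WAW  <A:0 Mu:2 Ld:0 B:1 rd:3 wr:2>
#3 ALU src=r5,r8 held:FU  <A:0 Mu:2 Ld:0 B:1 rd:3 wr:2>
#4 MUL src=r4,r2 dispatched  <A:0 Mu:1 Ld:0 B:1 rd:1 wr:1>
#5 ALU src=r6,r1 held:FU  <A:0 Mu:1 Ld:0 B:1 rd:1 wr:1>
#6 MEM src=r8 held:FU  <A:0 Mu:1 Ld:0 B:1 rd:1 wr:1>
#7 ALU src=r3,r8 held:FU  <A:0 Mu:1 Ld:0 B:1 rd:1 wr:1>

reason(slot 2) = WAW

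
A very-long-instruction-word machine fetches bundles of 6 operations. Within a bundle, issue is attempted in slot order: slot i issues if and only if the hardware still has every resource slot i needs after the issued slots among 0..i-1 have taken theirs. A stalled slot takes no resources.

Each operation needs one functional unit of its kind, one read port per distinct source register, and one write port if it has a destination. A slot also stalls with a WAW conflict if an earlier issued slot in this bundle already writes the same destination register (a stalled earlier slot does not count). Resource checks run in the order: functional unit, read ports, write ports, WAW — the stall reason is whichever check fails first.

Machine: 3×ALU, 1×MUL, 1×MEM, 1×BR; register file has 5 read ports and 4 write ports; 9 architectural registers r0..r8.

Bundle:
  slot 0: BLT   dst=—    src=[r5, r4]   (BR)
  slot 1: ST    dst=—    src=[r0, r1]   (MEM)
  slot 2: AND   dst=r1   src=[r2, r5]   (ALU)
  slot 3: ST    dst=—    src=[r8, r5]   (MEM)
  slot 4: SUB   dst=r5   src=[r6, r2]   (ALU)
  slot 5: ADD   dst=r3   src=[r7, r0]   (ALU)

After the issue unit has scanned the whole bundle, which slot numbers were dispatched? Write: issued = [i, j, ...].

  0. BR ⇒ go  {3A/1Mu/1Ld/0B | 3r 4w}
  1. MEM ⇒ go  {3A/1Mu/0Ld/0B | 1r 4w}
  2. ALU→r1 ⇒ no(RD_PORT)  {3A/1Mu/0Ld/0B | 1r 4w}
  3. MEM ⇒ no(FU)  {3A/1Mu/0Ld/0B | 1r 4w}
  4. ALU→r5 ⇒ no(RD_PORT)  {3A/1Mu/0Ld/0B | 1r 4w}
  5. ALU→r3 ⇒ no(RD_PORT)  {3A/1Mu/0Ld/0B | 1r 4w}

issued = [0, 1]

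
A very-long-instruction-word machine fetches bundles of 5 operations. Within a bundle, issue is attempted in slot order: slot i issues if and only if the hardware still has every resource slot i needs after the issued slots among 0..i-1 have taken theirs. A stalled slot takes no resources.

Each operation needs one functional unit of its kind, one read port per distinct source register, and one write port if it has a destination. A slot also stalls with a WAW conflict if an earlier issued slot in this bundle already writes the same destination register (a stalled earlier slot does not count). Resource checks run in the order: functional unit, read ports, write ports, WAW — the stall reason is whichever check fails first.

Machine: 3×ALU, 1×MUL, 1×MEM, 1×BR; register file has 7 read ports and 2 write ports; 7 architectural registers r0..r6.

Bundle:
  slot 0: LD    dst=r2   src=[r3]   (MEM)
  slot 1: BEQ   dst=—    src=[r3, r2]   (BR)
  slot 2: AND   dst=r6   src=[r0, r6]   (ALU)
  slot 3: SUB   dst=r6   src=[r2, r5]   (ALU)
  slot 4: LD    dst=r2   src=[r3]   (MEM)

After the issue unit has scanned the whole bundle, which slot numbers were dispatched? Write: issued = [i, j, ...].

#0 MEM src=r3 dispatched  <A:3 Mu:1 Ld:0 B:1 rd:6 wr:1>
#1 BR src=r3,r2 dispatched  <A:3 Mu:1 Ld:0 B:0 rd:4 wr:1>
#2 ALU src=r0,r6 dispatched  <A:2 Mu:1 Ld:0 B:0 rd:2 wr:0>
#3 ALU src=r2,r5 held:WR_PORT  <A:2 Mu:1 Ld:0 B:0 rd:2 wr:0>
#4 MEM src=r3 held:FU  <A:2 Mu:1 Ld:0 B:0 rd:2 wr:0>

issued = [0, 1, 2]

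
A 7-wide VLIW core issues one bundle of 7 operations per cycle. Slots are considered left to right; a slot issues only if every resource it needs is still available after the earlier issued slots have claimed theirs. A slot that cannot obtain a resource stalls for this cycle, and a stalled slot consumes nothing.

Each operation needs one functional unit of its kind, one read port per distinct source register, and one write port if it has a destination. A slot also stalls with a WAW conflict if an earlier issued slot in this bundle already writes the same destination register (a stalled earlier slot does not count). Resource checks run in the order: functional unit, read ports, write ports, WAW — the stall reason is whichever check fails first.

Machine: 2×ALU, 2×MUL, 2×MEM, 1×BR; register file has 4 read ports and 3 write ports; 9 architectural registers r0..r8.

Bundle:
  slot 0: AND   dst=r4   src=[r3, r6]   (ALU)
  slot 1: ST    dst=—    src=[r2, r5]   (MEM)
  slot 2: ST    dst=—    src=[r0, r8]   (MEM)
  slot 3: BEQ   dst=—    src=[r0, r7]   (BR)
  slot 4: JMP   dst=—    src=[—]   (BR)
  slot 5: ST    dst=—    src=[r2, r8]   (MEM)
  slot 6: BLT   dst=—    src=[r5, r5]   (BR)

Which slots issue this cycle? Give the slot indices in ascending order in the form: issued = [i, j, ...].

  0. ALU→r4 ⇒ go  {1A/2Mu/2Ld/1B | 2r 2w}
  1. MEM ⇒ go  {1A/2Mu/1Ld/1B | 0r 2w}
  2. MEM ⇒ no(RD_PORT)  {1A/2Mu/1Ld/1B | 0r 2w}
  3. BR ⇒ no(RD_PORT)  {1A/2Mu/1Ld/1B | 0r 2w}
  4. BR ⇒ go  {1A/2Mu/1Ld/0B | 0r 2w}
  5. MEM ⇒ no(RD_PORT)  {1A/2Mu/1Ld/0B | 0r 2w}
  6. BR ⇒ no(FU)  {1A/2Mu/1Ld/0B | 0r 2w}

issued = [0, 1, 4]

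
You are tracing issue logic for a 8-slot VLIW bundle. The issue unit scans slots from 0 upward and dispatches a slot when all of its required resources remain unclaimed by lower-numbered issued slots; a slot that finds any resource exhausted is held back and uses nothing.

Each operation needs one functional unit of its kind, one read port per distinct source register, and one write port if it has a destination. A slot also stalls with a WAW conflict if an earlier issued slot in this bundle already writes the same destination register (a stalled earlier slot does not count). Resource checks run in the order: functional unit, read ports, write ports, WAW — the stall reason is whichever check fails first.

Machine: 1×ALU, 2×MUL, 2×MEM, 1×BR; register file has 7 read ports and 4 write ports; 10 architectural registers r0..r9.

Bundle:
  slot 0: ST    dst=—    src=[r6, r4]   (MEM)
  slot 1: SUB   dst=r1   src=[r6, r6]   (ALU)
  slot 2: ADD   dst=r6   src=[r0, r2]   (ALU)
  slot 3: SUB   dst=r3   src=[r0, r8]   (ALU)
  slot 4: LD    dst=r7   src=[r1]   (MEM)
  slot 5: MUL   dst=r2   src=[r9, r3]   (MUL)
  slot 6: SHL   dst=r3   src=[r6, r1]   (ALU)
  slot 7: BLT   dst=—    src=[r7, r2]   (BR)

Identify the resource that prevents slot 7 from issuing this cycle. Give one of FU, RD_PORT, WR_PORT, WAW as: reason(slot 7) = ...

reason(slot 7) = RD_PORT

(0) want 1×MEM +2rd +0wr — yes → AL1|MU2|ME1|BR1|rd5|wr4
(1) want 1×ALU +1rd +1wr — yes → AL0|MU2|ME1|BR1|rd4|wr3
(2) want 1×ALU +2rd +1wr — FU → AL0|MU2|ME1|BR1|rd4|wr3
(3) want 1×ALU +2rd +1wr — FU → AL0|MU2|ME1|BR1|rd4|wr3
(4) want 1×MEM +1rd +1wr — yes → AL0|MU2|ME0|BR1|rd3|wr2
(5) want 1×MUL +2rd +1wr — yes → AL0|MU1|ME0|BR1|rd1|wr1
(6) want 1×ALU +2rd +1wr — FU → AL0|MU1|ME0|BR1|rd1|wr1
(7) want 1×BR +2rd +0wr — RD_PORT → AL0|MU1|ME0|BR1|rd1|wr1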